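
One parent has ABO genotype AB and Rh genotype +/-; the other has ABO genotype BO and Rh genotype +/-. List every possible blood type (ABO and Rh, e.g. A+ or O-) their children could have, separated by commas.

Gametes from AB × BO give offspring ABO genotypes AB, AO, BB, BO, i.e. phenotypes A, B, AB.
Rh cross +/- × +/- → phenotypes Rh+, Rh-.
Combining independently: A+, A-, B+, B-, AB+, AB-.

A+, A-, B+, B-, AB+, AB-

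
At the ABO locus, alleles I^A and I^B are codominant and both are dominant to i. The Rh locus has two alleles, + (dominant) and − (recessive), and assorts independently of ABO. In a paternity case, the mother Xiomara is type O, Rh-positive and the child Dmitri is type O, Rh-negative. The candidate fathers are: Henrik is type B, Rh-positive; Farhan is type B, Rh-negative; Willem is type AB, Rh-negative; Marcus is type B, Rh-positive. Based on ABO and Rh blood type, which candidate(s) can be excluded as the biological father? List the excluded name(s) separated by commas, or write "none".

Willem

A candidate is excluded only if no genotype consistent with his phenotype could produce a type O, Rh-negative child with a type O, Rh-positive mother.
Willem (type AB, Rh-): no genotype consistent with that phenotype can produce a type-O Rh- child with a type-O mother.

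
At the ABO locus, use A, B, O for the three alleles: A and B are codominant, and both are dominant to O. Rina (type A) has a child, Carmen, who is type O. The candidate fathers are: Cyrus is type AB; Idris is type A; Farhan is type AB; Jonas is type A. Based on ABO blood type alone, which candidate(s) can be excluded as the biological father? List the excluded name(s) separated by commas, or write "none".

Cyrus, Farhan

A candidate is excluded only if no genotype consistent with his phenotype could produce a type O child with a type A mother.
Cyrus (type AB): no genotype consistent with that phenotype can produce a type-O child with a type-A mother.
Farhan (type AB): no genotype consistent with that phenotype can produce a type-O child with a type-A mother.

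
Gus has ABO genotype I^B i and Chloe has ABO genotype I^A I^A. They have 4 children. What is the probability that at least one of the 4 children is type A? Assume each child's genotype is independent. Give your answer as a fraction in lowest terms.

ABO cross I^B i × I^A I^A → 1/2 A, 1/2 AB.
So P(type A) = 1/2 per child.
P(none) = (1/2)^4 = 1/16; P(at least one) = 1 − 1/16 = 15/16.

15/16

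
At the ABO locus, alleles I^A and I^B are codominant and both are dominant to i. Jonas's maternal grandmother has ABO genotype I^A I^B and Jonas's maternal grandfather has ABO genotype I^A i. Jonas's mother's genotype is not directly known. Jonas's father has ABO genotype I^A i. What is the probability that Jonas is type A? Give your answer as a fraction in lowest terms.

Jonas's mother's ABO genotype from I^A I^B × I^A i: 1/4 I^A I^A, 1/4 I^A I^B, 1/4 I^A i, 1/4 I^B i.
Crossing each possibility with the father I^A i and summing P(type A): 1/4·1 + 1/4·1/2 + 1/4·3/4 + 1/4·1/4 = 5/8.

5/8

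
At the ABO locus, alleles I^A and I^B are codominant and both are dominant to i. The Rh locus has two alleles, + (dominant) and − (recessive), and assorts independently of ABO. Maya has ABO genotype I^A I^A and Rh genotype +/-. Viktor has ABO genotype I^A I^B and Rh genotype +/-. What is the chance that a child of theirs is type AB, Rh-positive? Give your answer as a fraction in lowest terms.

3/8

ABO cross I^A I^A × I^A I^B → offspring phenotypes: 1/2 A, 1/2 AB.
Rh cross +/- × +/- → 3/4 Rh+, 1/4 Rh-.
Independent loci: P(type AB, Rh-positive) = 1/2 × 3/4 = 3/8.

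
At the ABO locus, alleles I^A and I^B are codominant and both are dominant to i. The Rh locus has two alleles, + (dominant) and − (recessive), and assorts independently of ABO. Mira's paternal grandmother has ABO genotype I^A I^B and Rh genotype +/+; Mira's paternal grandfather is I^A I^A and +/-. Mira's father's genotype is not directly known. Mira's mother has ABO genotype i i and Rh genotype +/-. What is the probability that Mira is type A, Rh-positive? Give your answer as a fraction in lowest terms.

21/32

Mira's father's ABO genotype from I^A I^B × I^A I^A: 1/2 I^A I^A, 1/2 I^A I^B.
Crossing each possibility with the mother i i and summing P(type A): 1/2·1 + 1/2·1/2 = 3/4.
Similarly for Rh via the father's Rh distribution: P(Rh+) = 7/8.
Independent loci: 3/4 × 7/8 = 21/32.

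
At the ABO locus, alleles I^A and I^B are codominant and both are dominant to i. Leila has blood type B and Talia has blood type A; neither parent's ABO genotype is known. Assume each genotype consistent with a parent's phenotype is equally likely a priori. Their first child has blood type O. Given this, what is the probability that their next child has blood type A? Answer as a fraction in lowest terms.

1/4

Possible genotypes: Leila ∈ {I^B I^B, I^B i}; Talia ∈ {I^A I^A, I^A i}.
Weight each parental genotype pair by prior × P(type-O child):
  I^B i × I^A i: posterior weight 1; P(next child type A) = 1/4.
Weighted sum = 1/4.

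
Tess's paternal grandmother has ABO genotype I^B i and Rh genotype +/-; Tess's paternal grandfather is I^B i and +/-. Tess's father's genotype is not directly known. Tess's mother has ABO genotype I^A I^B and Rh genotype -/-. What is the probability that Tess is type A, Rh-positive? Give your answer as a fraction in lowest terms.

1/8

Tess's father's ABO genotype from I^B i × I^B i: 1/4 I^B I^B, 1/2 I^B i, 1/4 i i.
Crossing each possibility with the mother I^A I^B and summing P(type A): 1/4·0 + 1/2·1/4 + 1/4·1/2 = 1/4.
Similarly for Rh via the father's Rh distribution: P(Rh+) = 1/2.
Independent loci: 1/4 × 1/2 = 1/8.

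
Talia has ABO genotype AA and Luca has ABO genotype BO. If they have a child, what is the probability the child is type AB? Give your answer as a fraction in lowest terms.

ABO cross AA × BO → offspring phenotypes: 1/2 A, 1/2 AB.
So P(type AB) = 1/2.

1/2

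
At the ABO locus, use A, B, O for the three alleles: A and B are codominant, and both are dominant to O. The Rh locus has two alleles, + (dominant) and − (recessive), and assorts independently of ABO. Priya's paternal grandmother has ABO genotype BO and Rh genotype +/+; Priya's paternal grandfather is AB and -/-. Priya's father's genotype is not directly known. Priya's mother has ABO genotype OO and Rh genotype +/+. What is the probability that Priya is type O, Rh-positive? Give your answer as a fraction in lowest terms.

Priya's father's ABO genotype from BO × AB: 1/4 AB, 1/4 AO, 1/4 BB, 1/4 BO.
Crossing each possibility with the mother OO and summing P(type O): 1/4·0 + 1/4·1/2 + 1/4·0 + 1/4·1/2 = 1/4.
Similarly for Rh via the father's Rh distribution: P(Rh+) = 1.
Independent loci: 1/4 × 1 = 1/4.

1/4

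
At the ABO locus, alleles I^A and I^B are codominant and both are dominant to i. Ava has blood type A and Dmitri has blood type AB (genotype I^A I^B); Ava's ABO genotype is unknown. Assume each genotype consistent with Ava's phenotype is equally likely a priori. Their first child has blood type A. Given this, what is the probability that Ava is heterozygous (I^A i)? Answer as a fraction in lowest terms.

1/2

Possible genotypes: Ava ∈ {I^A I^A, I^A i}; Dmitri ∈ {I^A I^B}.
Weight each parental genotype pair by prior × P(type-A child):
  I^A I^A × I^A I^B: posterior weight 1/2.
  I^A i × I^A I^B: posterior weight 1/2.
Sum the posterior weight over pairs where Ava is I^A i: 1/2.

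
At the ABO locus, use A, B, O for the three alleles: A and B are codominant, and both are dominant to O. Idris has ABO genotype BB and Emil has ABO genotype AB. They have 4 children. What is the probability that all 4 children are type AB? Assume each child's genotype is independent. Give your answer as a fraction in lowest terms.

ABO cross BB × AB → 1/2 B, 1/2 AB.
So P(type AB) = 1/2 per child.
All 4 independent: (1/2)^4 = 1/16.

1/16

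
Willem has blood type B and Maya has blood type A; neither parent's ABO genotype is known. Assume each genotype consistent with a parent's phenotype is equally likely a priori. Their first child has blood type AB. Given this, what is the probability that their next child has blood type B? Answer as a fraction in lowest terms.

Possible genotypes: Willem ∈ {BB, BO}; Maya ∈ {AA, AO}.
Weight each parental genotype pair by prior × P(type-AB child):
  BB × AA: posterior weight 4/9; P(next child type B) = 0.
  BB × AO: posterior weight 2/9; P(next child type B) = 1/2.
  BO × AA: posterior weight 2/9; P(next child type B) = 0.
  BO × AO: posterior weight 1/9; P(next child type B) = 1/4.
Weighted sum = 5/36.

5/36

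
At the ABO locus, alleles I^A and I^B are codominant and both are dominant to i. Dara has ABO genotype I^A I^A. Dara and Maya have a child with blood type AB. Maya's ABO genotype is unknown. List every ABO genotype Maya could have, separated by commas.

I^A I^B, I^B I^B, I^B i

For each candidate genotype of Maya, check whether crossing it with I^A I^A can produce every observed child phenotype.
  I^A I^A → possible child types {A} ✗
  I^A I^B → possible child types {A, AB} ✓
  I^A i → possible child types {A} ✗
  I^B I^B → possible child types {AB} ✓
  I^B i → possible child types {A, AB} ✓
  i i → possible child types {A} ✗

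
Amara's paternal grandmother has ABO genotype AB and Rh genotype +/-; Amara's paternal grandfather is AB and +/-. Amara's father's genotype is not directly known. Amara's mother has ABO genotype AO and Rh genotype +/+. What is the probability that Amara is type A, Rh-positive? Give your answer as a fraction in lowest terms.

Amara's father's ABO genotype from AB × AB: 1/4 AA, 1/2 AB, 1/4 BB.
Crossing each possibility with the mother AO and summing P(type A): 1/4·1 + 1/2·1/2 + 1/4·0 = 1/2.
Similarly for Rh via the father's Rh distribution: P(Rh+) = 1.
Independent loci: 1/2 × 1 = 1/2.

1/2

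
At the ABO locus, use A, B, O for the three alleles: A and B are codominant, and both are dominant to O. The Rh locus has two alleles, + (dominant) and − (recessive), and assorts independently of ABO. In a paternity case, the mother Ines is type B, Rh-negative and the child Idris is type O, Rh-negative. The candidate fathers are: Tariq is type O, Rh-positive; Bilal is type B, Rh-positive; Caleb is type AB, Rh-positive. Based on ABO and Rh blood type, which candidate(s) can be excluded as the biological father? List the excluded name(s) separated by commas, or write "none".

Caleb

A candidate is excluded only if no genotype consistent with his phenotype could produce a type O, Rh-negative child with a type B, Rh-negative mother.
Caleb (type AB, Rh+): no genotype consistent with that phenotype can produce a type-O Rh- child with a type-B mother.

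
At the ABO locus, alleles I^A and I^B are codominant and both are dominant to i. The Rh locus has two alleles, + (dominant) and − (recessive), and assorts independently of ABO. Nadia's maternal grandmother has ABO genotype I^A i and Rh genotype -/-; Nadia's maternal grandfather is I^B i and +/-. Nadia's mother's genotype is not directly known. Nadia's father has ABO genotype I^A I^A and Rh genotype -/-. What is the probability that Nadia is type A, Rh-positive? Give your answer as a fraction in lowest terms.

Nadia's mother's ABO genotype from I^A i × I^B i: 1/4 I^A I^B, 1/4 I^A i, 1/4 I^B i, 1/4 i i.
Crossing each possibility with the father I^A I^A and summing P(type A): 1/4·1/2 + 1/4·1 + 1/4·1/2 + 1/4·1 = 3/4.
Similarly for Rh via the mother's Rh distribution: P(Rh+) = 1/4.
Independent loci: 3/4 × 1/4 = 3/16.

3/16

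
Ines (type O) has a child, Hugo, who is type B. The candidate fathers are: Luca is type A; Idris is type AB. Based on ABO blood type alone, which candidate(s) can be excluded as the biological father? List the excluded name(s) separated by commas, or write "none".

A candidate is excluded only if no genotype consistent with his phenotype could produce a type B child with a type O mother.
Luca (type A): no genotype consistent with that phenotype can produce a type-B child with a type-O mother.

Luca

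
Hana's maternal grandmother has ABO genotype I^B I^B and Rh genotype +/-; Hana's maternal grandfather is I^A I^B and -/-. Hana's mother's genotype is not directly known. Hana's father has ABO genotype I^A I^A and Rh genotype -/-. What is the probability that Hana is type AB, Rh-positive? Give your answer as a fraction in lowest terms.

3/16

Hana's mother's ABO genotype from I^B I^B × I^A I^B: 1/2 I^A I^B, 1/2 I^B I^B.
Crossing each possibility with the father I^A I^A and summing P(type AB): 1/2·1/2 + 1/2·1 = 3/4.
Similarly for Rh via the mother's Rh distribution: P(Rh+) = 1/4.
Independent loci: 3/4 × 1/4 = 3/16.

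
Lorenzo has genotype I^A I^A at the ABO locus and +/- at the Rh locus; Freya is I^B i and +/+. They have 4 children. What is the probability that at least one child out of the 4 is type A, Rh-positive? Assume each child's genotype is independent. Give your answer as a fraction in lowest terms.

ABO cross I^A I^A × I^B i → 1/2 A, 1/2 AB.
Rh cross +/- × +/+ → 1 Rh+; so P(type A, Rh-positive) = 1/2 × 1 = 1/2 per child.
P(none) = (1/2)^4 = 1/16; P(at least one) = 1 − 1/16 = 15/16.

15/16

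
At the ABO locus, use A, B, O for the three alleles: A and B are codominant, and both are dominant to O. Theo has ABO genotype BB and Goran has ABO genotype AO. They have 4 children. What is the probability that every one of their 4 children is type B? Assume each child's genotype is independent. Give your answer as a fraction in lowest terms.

ABO cross BB × AO → 1/2 B, 1/2 AB.
So P(type B) = 1/2 per child.
All 4 independent: (1/2)^4 = 1/16.

1/16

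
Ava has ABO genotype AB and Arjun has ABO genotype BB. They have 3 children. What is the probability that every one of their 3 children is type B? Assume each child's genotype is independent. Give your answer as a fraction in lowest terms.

ABO cross AB × BB → 1/2 B, 1/2 AB.
So P(type B) = 1/2 per child.
All 3 independent: (1/2)^3 = 1/8.

1/8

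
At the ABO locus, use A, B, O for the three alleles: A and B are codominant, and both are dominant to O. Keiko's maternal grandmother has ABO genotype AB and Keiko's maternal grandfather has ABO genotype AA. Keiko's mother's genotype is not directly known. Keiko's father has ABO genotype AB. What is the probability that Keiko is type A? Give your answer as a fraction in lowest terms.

3/8

Keiko's mother's ABO genotype from AB × AA: 1/2 AA, 1/2 AB.
Crossing each possibility with the father AB and summing P(type A): 1/2·1/2 + 1/2·1/4 = 3/8.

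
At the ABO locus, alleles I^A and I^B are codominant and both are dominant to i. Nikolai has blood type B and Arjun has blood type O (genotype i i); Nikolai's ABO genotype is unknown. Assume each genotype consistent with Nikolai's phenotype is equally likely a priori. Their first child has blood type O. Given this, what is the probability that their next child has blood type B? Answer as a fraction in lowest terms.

Possible genotypes: Nikolai ∈ {I^B I^B, I^B i}; Arjun ∈ {i i}.
Weight each parental genotype pair by prior × P(type-O child):
  I^B i × i i: posterior weight 1; P(next child type B) = 1/2.
Weighted sum = 1/2.

1/2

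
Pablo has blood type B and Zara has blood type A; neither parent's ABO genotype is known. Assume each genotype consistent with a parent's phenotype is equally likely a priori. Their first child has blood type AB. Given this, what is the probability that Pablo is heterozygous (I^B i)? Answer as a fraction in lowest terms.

Possible genotypes: Pablo ∈ {I^B I^B, I^B i}; Zara ∈ {I^A I^A, I^A i}.
Weight each parental genotype pair by prior × P(type-AB child):
  I^B I^B × I^A I^A: posterior weight 4/9.
  I^B I^B × I^A i: posterior weight 2/9.
  I^B i × I^A I^A: posterior weight 2/9.
  I^B i × I^A i: posterior weight 1/9.
Sum the posterior weight over pairs where Pablo is I^B i: 1/3.

1/3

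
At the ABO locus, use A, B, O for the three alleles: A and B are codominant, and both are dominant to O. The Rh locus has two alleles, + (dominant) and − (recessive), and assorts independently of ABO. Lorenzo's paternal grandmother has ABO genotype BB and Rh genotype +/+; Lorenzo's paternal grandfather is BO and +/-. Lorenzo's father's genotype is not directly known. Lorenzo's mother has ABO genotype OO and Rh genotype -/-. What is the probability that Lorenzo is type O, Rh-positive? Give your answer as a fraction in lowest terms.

Lorenzo's father's ABO genotype from BB × BO: 1/2 BB, 1/2 BO.
Crossing each possibility with the mother OO and summing P(type O): 1/2·0 + 1/2·1/2 = 1/4.
Similarly for Rh via the father's Rh distribution: P(Rh+) = 3/4.
Independent loci: 1/4 × 3/4 = 3/16.

3/16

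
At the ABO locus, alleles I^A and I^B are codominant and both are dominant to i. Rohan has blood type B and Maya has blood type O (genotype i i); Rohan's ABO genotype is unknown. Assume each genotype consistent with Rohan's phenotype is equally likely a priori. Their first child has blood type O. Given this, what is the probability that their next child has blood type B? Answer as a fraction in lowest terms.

1/2

Possible genotypes: Rohan ∈ {I^B I^B, I^B i}; Maya ∈ {i i}.
Weight each parental genotype pair by prior × P(type-O child):
  I^B i × i i: posterior weight 1; P(next child type B) = 1/2.
Weighted sum = 1/2.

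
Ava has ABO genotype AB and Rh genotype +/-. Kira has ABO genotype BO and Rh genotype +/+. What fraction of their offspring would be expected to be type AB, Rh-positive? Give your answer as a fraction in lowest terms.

1/4

ABO cross AB × BO → offspring phenotypes: 1/4 A, 1/2 B, 1/4 AB.
Rh cross +/- × +/+ → 1 Rh+.
Independent loci: P(type AB, Rh-positive) = 1/4 × 1 = 1/4.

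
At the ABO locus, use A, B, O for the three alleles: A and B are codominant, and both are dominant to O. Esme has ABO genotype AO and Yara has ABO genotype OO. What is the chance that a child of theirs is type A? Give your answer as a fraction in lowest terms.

ABO cross AO × OO → offspring phenotypes: 1/2 O, 1/2 A.
So P(type A) = 1/2.

1/2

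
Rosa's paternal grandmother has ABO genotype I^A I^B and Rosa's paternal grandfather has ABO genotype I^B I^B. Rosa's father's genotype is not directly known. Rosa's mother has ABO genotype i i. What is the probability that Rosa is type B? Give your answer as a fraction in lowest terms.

3/4

Rosa's father's ABO genotype from I^A I^B × I^B I^B: 1/2 I^A I^B, 1/2 I^B I^B.
Crossing each possibility with the mother i i and summing P(type B): 1/2·1/2 + 1/2·1 = 3/4.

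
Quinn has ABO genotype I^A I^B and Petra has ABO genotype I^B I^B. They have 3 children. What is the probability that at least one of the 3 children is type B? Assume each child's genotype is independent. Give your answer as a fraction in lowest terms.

7/8

ABO cross I^A I^B × I^B I^B → 1/2 B, 1/2 AB.
So P(type B) = 1/2 per child.
P(none) = (1/2)^3 = 1/8; P(at least one) = 1 − 1/8 = 7/8.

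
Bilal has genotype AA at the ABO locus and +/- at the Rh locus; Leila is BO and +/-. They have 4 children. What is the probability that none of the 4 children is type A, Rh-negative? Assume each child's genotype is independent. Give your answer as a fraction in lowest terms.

ABO cross AA × BO → 1/2 A, 1/2 AB.
Rh cross +/- × +/- → 3/4 Rh+, 1/4 Rh-; so P(type A, Rh-negative) = 1/2 × 1/4 = 1/8 per child.
P(not type A, Rh-negative) = 7/8 for one child; (7/8)^4 = 2401/4096.

2401/4096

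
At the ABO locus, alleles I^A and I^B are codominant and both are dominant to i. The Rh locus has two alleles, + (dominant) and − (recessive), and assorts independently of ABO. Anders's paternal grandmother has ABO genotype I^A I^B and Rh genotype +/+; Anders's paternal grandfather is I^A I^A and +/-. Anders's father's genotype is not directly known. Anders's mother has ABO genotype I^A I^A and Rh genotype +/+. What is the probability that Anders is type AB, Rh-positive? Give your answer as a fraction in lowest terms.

1/4

Anders's father's ABO genotype from I^A I^B × I^A I^A: 1/2 I^A I^A, 1/2 I^A I^B.
Crossing each possibility with the mother I^A I^A and summing P(type AB): 1/2·0 + 1/2·1/2 = 1/4.
Similarly for Rh via the father's Rh distribution: P(Rh+) = 1.
Independent loci: 1/4 × 1 = 1/4.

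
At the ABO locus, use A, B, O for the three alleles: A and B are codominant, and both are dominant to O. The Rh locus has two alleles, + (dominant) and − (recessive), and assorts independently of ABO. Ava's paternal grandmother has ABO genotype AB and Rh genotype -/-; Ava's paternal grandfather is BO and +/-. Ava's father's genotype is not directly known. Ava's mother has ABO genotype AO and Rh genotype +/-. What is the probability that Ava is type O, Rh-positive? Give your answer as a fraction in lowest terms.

5/64

Ava's father's ABO genotype from AB × BO: 1/4 AB, 1/4 AO, 1/4 BB, 1/4 BO.
Crossing each possibility with the mother AO and summing P(type O): 1/4·0 + 1/4·1/4 + 1/4·0 + 1/4·1/4 = 1/8.
Similarly for Rh via the father's Rh distribution: P(Rh+) = 5/8.
Independent loci: 1/8 × 5/8 = 5/64.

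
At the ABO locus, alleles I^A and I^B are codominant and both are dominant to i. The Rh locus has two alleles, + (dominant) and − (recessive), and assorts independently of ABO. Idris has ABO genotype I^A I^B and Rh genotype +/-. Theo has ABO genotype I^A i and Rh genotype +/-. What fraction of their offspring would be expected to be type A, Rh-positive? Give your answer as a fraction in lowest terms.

ABO cross I^A I^B × I^A i → offspring phenotypes: 1/2 A, 1/4 B, 1/4 AB.
Rh cross +/- × +/- → 3/4 Rh+, 1/4 Rh-.
Independent loci: P(type A, Rh-positive) = 1/2 × 3/4 = 3/8.

3/8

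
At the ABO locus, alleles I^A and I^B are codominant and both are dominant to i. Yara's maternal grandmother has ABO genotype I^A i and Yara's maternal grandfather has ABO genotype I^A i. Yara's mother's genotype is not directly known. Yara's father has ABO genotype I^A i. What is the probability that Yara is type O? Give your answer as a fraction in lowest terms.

Yara's mother's ABO genotype from I^A i × I^A i: 1/4 I^A I^A, 1/2 I^A i, 1/4 i i.
Crossing each possibility with the father I^A i and summing P(type O): 1/4·0 + 1/2·1/4 + 1/4·1/2 = 1/4.

1/4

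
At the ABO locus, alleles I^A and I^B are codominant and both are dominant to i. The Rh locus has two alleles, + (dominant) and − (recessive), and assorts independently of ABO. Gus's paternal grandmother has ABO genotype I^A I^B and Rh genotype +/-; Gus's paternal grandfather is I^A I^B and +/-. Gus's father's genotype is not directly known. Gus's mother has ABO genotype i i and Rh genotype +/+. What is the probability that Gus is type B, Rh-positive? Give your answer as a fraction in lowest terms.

Gus's father's ABO genotype from I^A I^B × I^A I^B: 1/4 I^A I^A, 1/2 I^A I^B, 1/4 I^B I^B.
Crossing each possibility with the mother i i and summing P(type B): 1/4·0 + 1/2·1/2 + 1/4·1 = 1/2.
Similarly for Rh via the father's Rh distribution: P(Rh+) = 1.
Independent loci: 1/2 × 1 = 1/2.

1/2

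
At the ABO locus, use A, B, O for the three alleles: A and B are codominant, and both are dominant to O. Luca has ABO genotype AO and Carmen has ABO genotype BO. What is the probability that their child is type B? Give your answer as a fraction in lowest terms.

1/4

ABO cross AO × BO → offspring phenotypes: 1/4 O, 1/4 A, 1/4 B, 1/4 AB.
So P(type B) = 1/4.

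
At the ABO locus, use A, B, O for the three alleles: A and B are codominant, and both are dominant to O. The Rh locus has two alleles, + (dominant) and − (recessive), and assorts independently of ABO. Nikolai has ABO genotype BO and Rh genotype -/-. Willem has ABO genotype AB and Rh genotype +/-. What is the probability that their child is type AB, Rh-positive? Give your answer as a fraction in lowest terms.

1/8

ABO cross BO × AB → offspring phenotypes: 1/4 A, 1/2 B, 1/4 AB.
Rh cross -/- × +/- → 1/2 Rh+, 1/2 Rh-.
Independent loci: P(type AB, Rh-positive) = 1/4 × 1/2 = 1/8.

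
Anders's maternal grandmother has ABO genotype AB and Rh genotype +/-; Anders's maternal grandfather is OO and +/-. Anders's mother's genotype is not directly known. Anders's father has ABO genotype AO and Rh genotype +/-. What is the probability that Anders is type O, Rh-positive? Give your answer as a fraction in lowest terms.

Anders's mother's ABO genotype from AB × OO: 1/2 AO, 1/2 BO.
Crossing each possibility with the father AO and summing P(type O): 1/2·1/4 + 1/2·1/4 = 1/4.
Similarly for Rh via the mother's Rh distribution: P(Rh+) = 3/4.
Independent loci: 1/4 × 3/4 = 3/16.

3/16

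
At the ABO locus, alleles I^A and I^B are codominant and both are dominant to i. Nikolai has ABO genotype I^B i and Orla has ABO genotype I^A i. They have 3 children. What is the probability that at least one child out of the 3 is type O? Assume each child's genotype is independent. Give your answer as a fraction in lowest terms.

37/64

ABO cross I^B i × I^A i → 1/4 O, 1/4 A, 1/4 B, 1/4 AB.
So P(type O) = 1/4 per child.
P(none) = (3/4)^3 = 27/64; P(at least one) = 1 − 27/64 = 37/64.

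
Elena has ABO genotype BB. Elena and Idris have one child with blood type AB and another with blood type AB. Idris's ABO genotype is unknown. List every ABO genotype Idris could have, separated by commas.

For each candidate genotype of Idris, check whether crossing it with BB can produce every observed child phenotype.
  AA → possible child types {AB} ✓
  AB → possible child types {B, AB} ✓
  AO → possible child types {B, AB} ✓
  BB → possible child types {B} ✗
  BO → possible child types {B} ✗
  OO → possible child types {B} ✗

AA, AB, AO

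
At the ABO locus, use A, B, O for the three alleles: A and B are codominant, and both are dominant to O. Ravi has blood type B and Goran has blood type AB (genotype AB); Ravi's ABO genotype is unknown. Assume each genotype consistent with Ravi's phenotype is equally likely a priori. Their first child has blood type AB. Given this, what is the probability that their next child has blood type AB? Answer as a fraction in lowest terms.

5/12

Possible genotypes: Ravi ∈ {BB, BO}; Goran ∈ {AB}.
Weight each parental genotype pair by prior × P(type-AB child):
  BB × AB: posterior weight 2/3; P(next child type AB) = 1/2.
  BO × AB: posterior weight 1/3; P(next child type AB) = 1/4.
Weighted sum = 5/12.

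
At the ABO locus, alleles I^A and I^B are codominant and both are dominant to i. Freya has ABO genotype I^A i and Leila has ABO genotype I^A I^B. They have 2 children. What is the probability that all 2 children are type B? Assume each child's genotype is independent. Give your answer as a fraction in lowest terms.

ABO cross I^A i × I^A I^B → 1/2 A, 1/4 B, 1/4 AB.
So P(type B) = 1/4 per child.
All 2 independent: (1/4)^2 = 1/16.

1/16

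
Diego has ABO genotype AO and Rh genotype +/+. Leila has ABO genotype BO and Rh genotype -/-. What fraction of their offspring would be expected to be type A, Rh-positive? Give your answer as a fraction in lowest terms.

1/4

ABO cross AO × BO → offspring phenotypes: 1/4 O, 1/4 A, 1/4 B, 1/4 AB.
Rh cross +/+ × -/- → 1 Rh+.
Independent loci: P(type A, Rh-positive) = 1/4 × 1 = 1/4.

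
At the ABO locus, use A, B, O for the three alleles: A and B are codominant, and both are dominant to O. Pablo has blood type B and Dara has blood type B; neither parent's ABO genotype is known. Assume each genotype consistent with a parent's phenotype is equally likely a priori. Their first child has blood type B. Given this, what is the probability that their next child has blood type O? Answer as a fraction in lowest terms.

Possible genotypes: Pablo ∈ {BB, BO}; Dara ∈ {BB, BO}.
Weight each parental genotype pair by prior × P(type-B child):
  BB × BB: posterior weight 4/15; P(next child type O) = 0.
  BB × BO: posterior weight 4/15; P(next child type O) = 0.
  BO × BB: posterior weight 4/15; P(next child type O) = 0.
  BO × BO: posterior weight 1/5; P(next child type O) = 1/4.
Weighted sum = 1/20.

1/20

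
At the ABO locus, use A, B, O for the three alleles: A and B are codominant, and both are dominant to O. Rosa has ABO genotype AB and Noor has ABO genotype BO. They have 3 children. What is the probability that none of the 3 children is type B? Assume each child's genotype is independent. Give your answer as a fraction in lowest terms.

1/8

ABO cross AB × BO → 1/4 A, 1/2 B, 1/4 AB.
So P(type B) = 1/2 per child.
P(not type B) = 1/2 for one child; (1/2)^3 = 1/8.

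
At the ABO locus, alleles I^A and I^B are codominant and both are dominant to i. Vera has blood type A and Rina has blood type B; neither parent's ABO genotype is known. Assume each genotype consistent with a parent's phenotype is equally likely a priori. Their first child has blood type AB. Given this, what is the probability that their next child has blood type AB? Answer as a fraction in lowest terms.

Possible genotypes: Vera ∈ {I^A I^A, I^A i}; Rina ∈ {I^B I^B, I^B i}.
Weight each parental genotype pair by prior × P(type-AB child):
  I^A I^A × I^B I^B: posterior weight 4/9; P(next child type AB) = 1.
  I^A I^A × I^B i: posterior weight 2/9; P(next child type AB) = 1/2.
  I^A i × I^B I^B: posterior weight 2/9; P(next child type AB) = 1/2.
  I^A i × I^B i: posterior weight 1/9; P(next child type AB) = 1/4.
Weighted sum = 25/36.

25/36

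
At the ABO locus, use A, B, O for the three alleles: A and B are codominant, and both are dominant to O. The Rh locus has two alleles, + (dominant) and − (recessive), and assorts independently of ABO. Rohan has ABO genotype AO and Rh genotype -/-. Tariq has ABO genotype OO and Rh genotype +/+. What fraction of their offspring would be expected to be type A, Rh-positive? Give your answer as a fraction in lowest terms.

1/2

ABO cross AO × OO → offspring phenotypes: 1/2 O, 1/2 A.
Rh cross -/- × +/+ → 1 Rh+.
Independent loci: P(type A, Rh-positive) = 1/2 × 1 = 1/2.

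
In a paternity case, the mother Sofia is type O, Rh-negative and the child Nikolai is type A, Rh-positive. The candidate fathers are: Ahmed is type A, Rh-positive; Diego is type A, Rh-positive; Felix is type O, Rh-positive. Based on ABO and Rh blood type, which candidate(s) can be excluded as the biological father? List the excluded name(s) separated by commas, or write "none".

A candidate is excluded only if no genotype consistent with his phenotype could produce a type A, Rh-positive child with a type O, Rh-negative mother.
Felix (type O, Rh+): no genotype consistent with that phenotype can produce a type-A Rh+ child with a type-O mother.

Felix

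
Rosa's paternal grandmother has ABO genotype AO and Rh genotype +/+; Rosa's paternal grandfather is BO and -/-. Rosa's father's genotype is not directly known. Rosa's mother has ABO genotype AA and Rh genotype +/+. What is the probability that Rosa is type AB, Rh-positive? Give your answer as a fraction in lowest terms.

Rosa's father's ABO genotype from AO × BO: 1/4 AB, 1/4 AO, 1/4 BO, 1/4 OO.
Crossing each possibility with the mother AA and summing P(type AB): 1/4·1/2 + 1/4·0 + 1/4·1/2 + 1/4·0 = 1/4.
Similarly for Rh via the father's Rh distribution: P(Rh+) = 1.
Independent loci: 1/4 × 1 = 1/4.

1/4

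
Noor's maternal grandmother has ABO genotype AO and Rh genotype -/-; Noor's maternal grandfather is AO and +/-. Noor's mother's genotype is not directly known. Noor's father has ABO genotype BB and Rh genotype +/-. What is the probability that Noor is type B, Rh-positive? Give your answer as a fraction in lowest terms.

5/16

Noor's mother's ABO genotype from AO × AO: 1/4 AA, 1/2 AO, 1/4 OO.
Crossing each possibility with the father BB and summing P(type B): 1/4·0 + 1/2·1/2 + 1/4·1 = 1/2.
Similarly for Rh via the mother's Rh distribution: P(Rh+) = 5/8.
Independent loci: 1/2 × 5/8 = 5/16.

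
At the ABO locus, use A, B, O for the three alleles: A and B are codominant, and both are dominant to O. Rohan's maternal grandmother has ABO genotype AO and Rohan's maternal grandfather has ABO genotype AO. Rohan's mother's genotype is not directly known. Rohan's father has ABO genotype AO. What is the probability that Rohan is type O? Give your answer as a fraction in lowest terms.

1/4

Rohan's mother's ABO genotype from AO × AO: 1/4 AA, 1/2 AO, 1/4 OO.
Crossing each possibility with the father AO and summing P(type O): 1/4·0 + 1/2·1/4 + 1/4·1/2 = 1/4.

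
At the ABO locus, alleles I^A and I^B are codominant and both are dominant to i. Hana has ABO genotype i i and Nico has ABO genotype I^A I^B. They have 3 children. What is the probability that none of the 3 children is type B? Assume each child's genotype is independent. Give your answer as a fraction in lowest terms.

1/8

ABO cross i i × I^A I^B → 1/2 A, 1/2 B.
So P(type B) = 1/2 per child.
P(not type B) = 1/2 for one child; (1/2)^3 = 1/8.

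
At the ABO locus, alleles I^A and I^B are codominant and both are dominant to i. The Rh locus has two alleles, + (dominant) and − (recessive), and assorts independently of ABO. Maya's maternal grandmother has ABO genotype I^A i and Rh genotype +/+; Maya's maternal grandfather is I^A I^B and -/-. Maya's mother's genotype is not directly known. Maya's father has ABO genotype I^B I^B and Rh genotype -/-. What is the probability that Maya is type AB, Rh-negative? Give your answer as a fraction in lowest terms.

Maya's mother's ABO genotype from I^A i × I^A I^B: 1/4 I^A I^A, 1/4 I^A I^B, 1/4 I^A i, 1/4 I^B i.
Crossing each possibility with the father I^B I^B and summing P(type AB): 1/4·1 + 1/4·1/2 + 1/4·1/2 + 1/4·0 = 1/2.
Similarly for Rh via the mother's Rh distribution: P(Rh-) = 1/2.
Independent loci: 1/2 × 1/2 = 1/4.

1/4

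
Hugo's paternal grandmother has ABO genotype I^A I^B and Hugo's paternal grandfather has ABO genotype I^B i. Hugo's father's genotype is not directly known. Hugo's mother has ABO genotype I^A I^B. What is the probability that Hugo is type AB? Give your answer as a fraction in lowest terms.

3/8

Hugo's father's ABO genotype from I^A I^B × I^B i: 1/4 I^A I^B, 1/4 I^A i, 1/4 I^B I^B, 1/4 I^B i.
Crossing each possibility with the mother I^A I^B and summing P(type AB): 1/4·1/2 + 1/4·1/4 + 1/4·1/2 + 1/4·1/4 = 3/8.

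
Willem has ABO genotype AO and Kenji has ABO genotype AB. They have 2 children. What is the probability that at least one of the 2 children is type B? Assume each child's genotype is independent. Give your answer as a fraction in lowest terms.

ABO cross AO × AB → 1/2 A, 1/4 B, 1/4 AB.
So P(type B) = 1/4 per child.
P(none) = (3/4)^2 = 9/16; P(at least one) = 1 − 9/16 = 7/16.

7/16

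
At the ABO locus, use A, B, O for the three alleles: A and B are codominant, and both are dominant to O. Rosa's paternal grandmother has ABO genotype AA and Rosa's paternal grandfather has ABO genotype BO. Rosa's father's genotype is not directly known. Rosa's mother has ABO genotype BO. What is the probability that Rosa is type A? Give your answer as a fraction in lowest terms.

Rosa's father's ABO genotype from AA × BO: 1/2 AB, 1/2 AO.
Crossing each possibility with the mother BO and summing P(type A): 1/2·1/4 + 1/2·1/4 = 1/4.

1/4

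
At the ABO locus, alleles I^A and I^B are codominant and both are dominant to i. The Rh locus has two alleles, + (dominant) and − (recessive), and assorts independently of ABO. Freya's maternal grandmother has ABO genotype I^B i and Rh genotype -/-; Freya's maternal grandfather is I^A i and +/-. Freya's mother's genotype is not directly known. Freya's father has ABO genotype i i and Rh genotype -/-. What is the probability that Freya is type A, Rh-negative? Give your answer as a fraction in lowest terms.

3/16

Freya's mother's ABO genotype from I^B i × I^A i: 1/4 I^A I^B, 1/4 I^A i, 1/4 I^B i, 1/4 i i.
Crossing each possibility with the father i i and summing P(type A): 1/4·1/2 + 1/4·1/2 + 1/4·0 + 1/4·0 = 1/4.
Similarly for Rh via the mother's Rh distribution: P(Rh-) = 3/4.
Independent loci: 1/4 × 3/4 = 3/16.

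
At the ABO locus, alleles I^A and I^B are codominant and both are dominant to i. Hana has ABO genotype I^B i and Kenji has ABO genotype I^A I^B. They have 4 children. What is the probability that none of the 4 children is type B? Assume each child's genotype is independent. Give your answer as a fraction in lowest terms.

1/16

ABO cross I^B i × I^A I^B → 1/4 A, 1/2 B, 1/4 AB.
So P(type B) = 1/2 per child.
P(not type B) = 1/2 for one child; (1/2)^4 = 1/16.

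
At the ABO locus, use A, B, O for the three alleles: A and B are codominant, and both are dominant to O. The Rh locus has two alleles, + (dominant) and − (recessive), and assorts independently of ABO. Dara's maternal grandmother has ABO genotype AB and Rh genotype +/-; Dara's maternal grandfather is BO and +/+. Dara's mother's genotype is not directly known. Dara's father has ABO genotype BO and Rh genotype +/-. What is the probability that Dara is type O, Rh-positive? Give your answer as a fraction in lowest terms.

7/64

Dara's mother's ABO genotype from AB × BO: 1/4 AB, 1/4 AO, 1/4 BB, 1/4 BO.
Crossing each possibility with the father BO and summing P(type O): 1/4·0 + 1/4·1/4 + 1/4·0 + 1/4·1/4 = 1/8.
Similarly for Rh via the mother's Rh distribution: P(Rh+) = 7/8.
Independent loci: 1/8 × 7/8 = 7/64.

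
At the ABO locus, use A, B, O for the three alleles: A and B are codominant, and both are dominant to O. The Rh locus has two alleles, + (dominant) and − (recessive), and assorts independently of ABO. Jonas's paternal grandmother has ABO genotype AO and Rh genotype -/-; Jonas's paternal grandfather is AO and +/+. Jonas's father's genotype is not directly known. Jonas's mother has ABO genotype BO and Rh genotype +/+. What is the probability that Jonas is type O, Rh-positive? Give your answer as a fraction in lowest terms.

Jonas's father's ABO genotype from AO × AO: 1/4 AA, 1/2 AO, 1/4 OO.
Crossing each possibility with the mother BO and summing P(type O): 1/4·0 + 1/2·1/4 + 1/4·1/2 = 1/4.
Similarly for Rh via the father's Rh distribution: P(Rh+) = 1.
Independent loci: 1/4 × 1 = 1/4.

1/4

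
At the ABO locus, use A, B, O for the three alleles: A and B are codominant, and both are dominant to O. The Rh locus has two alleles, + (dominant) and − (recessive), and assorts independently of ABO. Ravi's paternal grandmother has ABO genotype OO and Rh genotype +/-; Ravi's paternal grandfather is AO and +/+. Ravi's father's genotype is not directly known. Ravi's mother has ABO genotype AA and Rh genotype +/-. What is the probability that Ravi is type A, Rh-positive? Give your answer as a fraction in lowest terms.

Ravi's father's ABO genotype from OO × AO: 1/2 AO, 1/2 OO.
Crossing each possibility with the mother AA and summing P(type A): 1/2·1 + 1/2·1 = 1.
Similarly for Rh via the father's Rh distribution: P(Rh+) = 7/8.
Independent loci: 1 × 7/8 = 7/8.

7/8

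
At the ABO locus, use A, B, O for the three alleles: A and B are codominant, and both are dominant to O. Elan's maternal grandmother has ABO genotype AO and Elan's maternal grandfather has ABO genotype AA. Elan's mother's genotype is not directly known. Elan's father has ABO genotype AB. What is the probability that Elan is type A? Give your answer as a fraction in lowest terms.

Elan's mother's ABO genotype from AO × AA: 1/2 AA, 1/2 AO.
Crossing each possibility with the father AB and summing P(type A): 1/2·1/2 + 1/2·1/2 = 1/2.

1/2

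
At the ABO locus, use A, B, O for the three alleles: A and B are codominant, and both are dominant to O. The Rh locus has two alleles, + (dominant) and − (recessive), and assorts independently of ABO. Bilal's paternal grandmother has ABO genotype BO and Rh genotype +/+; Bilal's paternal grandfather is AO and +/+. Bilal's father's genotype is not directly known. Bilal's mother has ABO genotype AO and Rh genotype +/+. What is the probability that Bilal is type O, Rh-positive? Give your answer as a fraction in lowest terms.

Bilal's father's ABO genotype from BO × AO: 1/4 AB, 1/4 AO, 1/4 BO, 1/4 OO.
Crossing each possibility with the mother AO and summing P(type O): 1/4·0 + 1/4·1/4 + 1/4·1/4 + 1/4·1/2 = 1/4.
Similarly for Rh via the father's Rh distribution: P(Rh+) = 1.
Independent loci: 1/4 × 1 = 1/4.

1/4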